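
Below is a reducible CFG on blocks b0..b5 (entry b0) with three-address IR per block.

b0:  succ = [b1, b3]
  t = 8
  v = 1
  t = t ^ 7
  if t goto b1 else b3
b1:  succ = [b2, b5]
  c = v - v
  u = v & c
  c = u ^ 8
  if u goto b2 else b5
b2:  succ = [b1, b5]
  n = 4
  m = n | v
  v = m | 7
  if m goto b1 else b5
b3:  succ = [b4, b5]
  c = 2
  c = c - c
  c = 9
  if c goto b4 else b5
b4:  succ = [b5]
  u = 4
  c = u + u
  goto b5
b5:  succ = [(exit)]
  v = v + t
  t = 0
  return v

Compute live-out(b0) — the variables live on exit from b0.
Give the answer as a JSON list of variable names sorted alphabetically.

Answer: ["t", "v"]

Analysis:
Per-block:
  b0 def {t,v} use ∅
  b1 def {c,u} use {v}
  b2 def {m,n,v} use {v}
  b3 def {c} use ∅
  b4 def {c,u} use ∅
  b5 def {t,v} use {t,v}

Live sets:
  live b0: ∅→{t,v}
  live b1: {t,v}→{t,v}
  live b2: {t,v}→{t,v}
  live b3: {t,v}→{t,v}
  live b4: {t,v}→{t,v}
  live b5: {t,v}→∅

live-out(b0) = ["t", "v"]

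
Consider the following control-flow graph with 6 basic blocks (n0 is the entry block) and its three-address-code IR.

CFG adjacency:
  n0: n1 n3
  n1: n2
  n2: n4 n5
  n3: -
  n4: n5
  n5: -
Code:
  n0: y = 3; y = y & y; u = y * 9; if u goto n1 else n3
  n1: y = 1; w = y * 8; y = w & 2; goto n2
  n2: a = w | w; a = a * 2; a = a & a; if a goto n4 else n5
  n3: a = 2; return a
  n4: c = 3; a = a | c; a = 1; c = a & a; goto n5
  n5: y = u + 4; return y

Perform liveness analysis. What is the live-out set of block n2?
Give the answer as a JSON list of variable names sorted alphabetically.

Per-block:
  n0 def {u,y} use ∅
  n1 def {w,y} use ∅
  n2 def {a} use {w}
  n3 def {a} use ∅
  n4 def {a,c} use {a}
  n5 def {y} use {u}

Live sets:
  live n0: ∅→{u}
  live n1: {u}→{u,w}
  live n2: {u,w}→{a,u}
  live n3: ∅→∅
  live n4: {a,u}→{u}
  live n5: {u}→∅

live-out(n2) = ["a", "u"]

Answer: ["a", "u"]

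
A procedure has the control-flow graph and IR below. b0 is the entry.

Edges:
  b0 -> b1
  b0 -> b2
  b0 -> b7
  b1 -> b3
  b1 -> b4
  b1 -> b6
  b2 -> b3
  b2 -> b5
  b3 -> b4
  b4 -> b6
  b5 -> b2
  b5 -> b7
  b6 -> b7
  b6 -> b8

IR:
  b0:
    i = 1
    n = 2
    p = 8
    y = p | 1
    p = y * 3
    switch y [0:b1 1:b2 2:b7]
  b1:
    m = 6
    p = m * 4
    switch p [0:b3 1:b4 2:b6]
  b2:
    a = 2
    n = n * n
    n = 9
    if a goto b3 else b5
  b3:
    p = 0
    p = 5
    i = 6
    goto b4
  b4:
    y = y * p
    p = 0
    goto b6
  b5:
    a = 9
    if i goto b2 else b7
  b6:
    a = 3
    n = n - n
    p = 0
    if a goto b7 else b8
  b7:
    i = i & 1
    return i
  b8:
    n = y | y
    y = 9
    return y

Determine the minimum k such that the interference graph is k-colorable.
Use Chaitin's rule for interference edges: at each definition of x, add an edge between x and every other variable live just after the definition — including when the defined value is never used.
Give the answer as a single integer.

Per-block:
  b0: def={i,n,p,y} ue=∅
  b1: def={m,p} ue=∅
  b2: def={a,n} ue={n}
  b3: def={i,p} ue=∅
  b4: def={p,y} ue={p,y}
  b5: def={a} ue={i}
  b6: def={a,n,p} ue={n}
  b7: def={i} ue={i}
  b8: def={n,y} ue={y}

Backward fixpoint:
  b0 li=∅ lo={i,n,y}
  b1 li={i,n,y} lo={i,n,p,y}
  b2 li={i,n,y} lo={i,n,y}
  b3 li={n,y} lo={i,n,p,y}
  b4 li={i,n,p,y} lo={i,n,y}
  b5 li={i,n,y} lo={i,n,y}
  b6 li={i,n,y} lo={i,y}
  b7 li={i} lo=∅
  b8 li={y} lo=∅

Interference:
  a — {i,n,p,y}
  i — {a,m,n,p,y}
  m — {i,n,y}
  n — {a,i,m,p,y}
  p — {a,i,n,y}
  y — {a,i,m,n,p}

Registers:
  clique {a,i,n,p,y} ⇒ need ≥ 5
  assign a→R3 i→R0 m→R3 n→R1 p→R4 y→R2 — no edge inside a register ⇒ χ ≤ 5
  χ = 5

Answer: 5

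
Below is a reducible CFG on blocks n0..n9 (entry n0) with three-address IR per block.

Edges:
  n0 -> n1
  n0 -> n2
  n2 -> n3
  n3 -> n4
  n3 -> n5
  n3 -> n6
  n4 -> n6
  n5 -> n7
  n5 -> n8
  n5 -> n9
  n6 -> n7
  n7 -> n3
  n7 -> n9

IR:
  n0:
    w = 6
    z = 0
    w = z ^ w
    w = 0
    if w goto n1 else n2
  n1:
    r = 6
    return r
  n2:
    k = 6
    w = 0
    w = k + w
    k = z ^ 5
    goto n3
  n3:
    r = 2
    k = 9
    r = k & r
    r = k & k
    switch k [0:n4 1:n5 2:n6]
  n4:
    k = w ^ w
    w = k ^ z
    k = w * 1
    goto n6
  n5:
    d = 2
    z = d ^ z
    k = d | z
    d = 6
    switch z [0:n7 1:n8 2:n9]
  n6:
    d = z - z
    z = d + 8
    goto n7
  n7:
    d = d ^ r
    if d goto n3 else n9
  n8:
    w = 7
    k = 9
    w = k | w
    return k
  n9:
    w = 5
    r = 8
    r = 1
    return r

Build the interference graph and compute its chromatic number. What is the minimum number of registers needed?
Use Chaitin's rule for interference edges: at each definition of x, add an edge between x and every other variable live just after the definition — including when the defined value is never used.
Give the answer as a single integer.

Block summaries:
  n0 def {w,z} use ∅
  n1 def {r} use ∅
  n2 def {k,w} use {z}
  n3 def {k,r} use ∅
  n4 def {k,w} use {w,z}
  n5 def {d,k,z} use {z}
  n6 def {d,z} use {z}
  n7 def {d} use {d,r}
  n8 def {k,w} use ∅
  n9 def {r,w} use ∅

Backward fixpoint:
  n0: in=∅ out={z}
  n1: in=∅ out=∅
  n2: in={z} out={w,z}
  n3: in={w,z} out={r,w,z}
  n4: in={r,w,z} out={r,w,z}
  n5: in={r,w,z} out={d,r,w,z}
  n6: in={r,w,z} out={d,r,w,z}
  n7: in={d,r,w,z} out={w,z}
  n8: in=∅ out=∅
  n9: in=∅ out=∅

Interfere edges:
  d: {r,w,z}
  k: {r,w,z}
  r: {d,k,w,z}
  w: {d,k,r,z}
  z: {d,k,r,w}

Registers:
  lower bound: {d,r,w,z} mutually conflict ⇒ χ ≥ 4
  assign d→r3 k→r3 r→r0 w→r1 z→r2 — no edge inside a register ⇒ χ ≤ 4
  χ = 4

Answer: 4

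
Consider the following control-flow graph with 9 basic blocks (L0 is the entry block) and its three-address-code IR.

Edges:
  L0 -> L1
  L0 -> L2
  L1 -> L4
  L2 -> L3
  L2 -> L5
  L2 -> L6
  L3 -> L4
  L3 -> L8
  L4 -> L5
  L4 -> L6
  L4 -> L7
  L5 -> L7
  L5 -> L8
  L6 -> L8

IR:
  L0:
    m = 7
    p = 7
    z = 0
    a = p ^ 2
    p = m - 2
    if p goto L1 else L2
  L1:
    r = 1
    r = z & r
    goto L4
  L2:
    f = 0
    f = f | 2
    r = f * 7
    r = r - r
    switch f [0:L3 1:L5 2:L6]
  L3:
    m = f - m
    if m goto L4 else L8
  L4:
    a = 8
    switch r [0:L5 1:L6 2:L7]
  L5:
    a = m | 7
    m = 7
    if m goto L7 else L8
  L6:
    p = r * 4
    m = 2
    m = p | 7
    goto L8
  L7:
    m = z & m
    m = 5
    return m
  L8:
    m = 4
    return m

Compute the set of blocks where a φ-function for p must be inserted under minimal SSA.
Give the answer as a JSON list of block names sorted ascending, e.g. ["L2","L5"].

idom tree: L1←L0 L2←L0 L3←L2 L4←L0 L5←L0 L6←L0 L7←L0 L8←L0
Join-block Dom:
  L4: preds {L1,L3}: {L0,L1} ∩ {L0,L2,L3} = {L0}; idom=L0
  L5: preds {L2,L4}: {L0,L2} ∩ {L0,L4} = {L0}; idom=L0
  L6: preds {L2,L4}: {L0,L2} ∩ {L0,L4} = {L0}; idom=L0
  L7: preds {L4,L5}: {L0,L4} ∩ {L0,L5} = {L0}; idom=L0
  L8: preds {L3,L5,L6}: {L0,L2,L3} ∩ {L0,L5} ∩ {L0,L6} = {L0}; idom=L0

Frontier:
  join L4 pred L1: L1 stop@L0
  join L4 pred L3: L3→L2 stop@L0
  join L5 pred L2: L2 stop@L0
  join L5 pred L4: L4 stop@L0
  join L6 pred L2: L2 stop@L0
  join L6 pred L4: L4 stop@L0
  join L7 pred L4: L4 stop@L0
  join L7 pred L5: L5 stop@L0
  join L8 pred L3: L3→L2 stop@L0
  join L8 pred L5: L5 stop@L0
  join L8 pred L6: L6 stop@L0
  L0 → ∅
  L1 → {L4}
  L2 → {L4,L5,L6,L8}
  L3 → {L4,L8}
  L4 → {L5,L6,L7}
  L5 → {L7,L8}
  L6 → {L8}
  L7 → ∅
  L8 → ∅

φ for p: defs {L0,L6}
  DF⁺ = {L8}

Answer: ["L8"]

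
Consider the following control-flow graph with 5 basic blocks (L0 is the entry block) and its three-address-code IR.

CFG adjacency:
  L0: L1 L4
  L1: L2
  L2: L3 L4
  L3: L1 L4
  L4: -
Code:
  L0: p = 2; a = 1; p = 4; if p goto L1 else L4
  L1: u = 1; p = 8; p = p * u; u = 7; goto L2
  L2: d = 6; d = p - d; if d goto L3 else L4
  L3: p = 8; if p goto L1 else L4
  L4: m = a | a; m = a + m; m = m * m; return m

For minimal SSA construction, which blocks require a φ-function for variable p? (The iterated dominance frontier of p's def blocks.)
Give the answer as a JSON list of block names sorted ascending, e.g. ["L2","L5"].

idom tree: L1←L0 L2←L1 L3←L2 L4←L0
Dom at joins:
  L1: preds {L0,L3}: {L0} ∩ {L0,L1,L2,L3} = {L0}; idom=L0
  L4: preds {L0,L2,L3}: {L0} ∩ {L0,L1,L2} ∩ {L0,L1,L2,L3} = {L0}; idom=L0

Frontier:
  L1←L0: walk · to L0
  L1←L3: walk L3→L2→L1 to L0
  L4←L0: walk · to L0
  L4←L2: walk L2→L1 to L0
  L4←L3: walk L3→L2→L1 to L0
  L0 → ∅
  L1 → {L1,L4}
  L2 → {L1,L4}
  L3 → {L1,L4}
  L4 → ∅

φ for p: defs {L0,L1,L3}
  DF⁺ = {L1,L4}

Answer: ["L1", "L4"]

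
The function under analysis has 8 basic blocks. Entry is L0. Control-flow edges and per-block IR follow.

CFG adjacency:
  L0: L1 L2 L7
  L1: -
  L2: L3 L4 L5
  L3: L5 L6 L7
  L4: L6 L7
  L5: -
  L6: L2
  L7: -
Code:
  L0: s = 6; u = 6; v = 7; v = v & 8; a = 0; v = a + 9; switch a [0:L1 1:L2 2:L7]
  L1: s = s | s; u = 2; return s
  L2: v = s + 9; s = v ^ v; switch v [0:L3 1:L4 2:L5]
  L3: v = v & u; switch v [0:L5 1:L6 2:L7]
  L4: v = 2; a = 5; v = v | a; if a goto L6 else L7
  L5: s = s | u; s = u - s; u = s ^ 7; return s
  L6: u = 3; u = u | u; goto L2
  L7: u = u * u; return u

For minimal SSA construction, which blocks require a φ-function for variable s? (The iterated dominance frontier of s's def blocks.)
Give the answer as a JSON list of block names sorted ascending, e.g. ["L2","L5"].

idom tree: L1←L0 L2←L0 L3←L2 L4←L2 L5←L2 L6←L2 L7←L0
Dom∩ at merges:
  L2: preds {L0,L6}: {L0} ∩ {L0,L2,L6} = {L0}; idom=L0
  L5: preds {L2,L3}: {L0,L2} ∩ {L0,L2,L3} = {L0,L2}; idom=L2
  L6: preds {L3,L4}: {L0,L2,L3} ∩ {L0,L2,L4} = {L0,L2}; idom=L2
  L7: preds {L0,L3,L4}: {L0} ∩ {L0,L2,L3} ∩ {L0,L2,L4} = {L0}; idom=L0

Frontier:
  join L2 pred L0: · stop@L0
  join L2 pred L6: L6→L2 stop@L0
  join L5 pred L2: · stop@L2
  join L5 pred L3: L3 stop@L2
  join L6 pred L3: L3 stop@L2
  join L6 pred L4: L4 stop@L2
  join L7 pred L0: · stop@L0
  join L7 pred L3: L3→L2 stop@L0
  join L7 pred L4: L4→L2 stop@L0
  DF(L0)=∅
  DF(L1)=∅
  DF(L2)={L2,L7}
  DF(L3)={L5,L6,L7}
  DF(L4)={L6,L7}
  DF(L5)=∅
  DF(L6)={L2}
  DF(L7)=∅

φ for s: defs {L0,L1,L2,L5}
  DF⁺ = {L2,L7}

Answer: ["L2", "L7"]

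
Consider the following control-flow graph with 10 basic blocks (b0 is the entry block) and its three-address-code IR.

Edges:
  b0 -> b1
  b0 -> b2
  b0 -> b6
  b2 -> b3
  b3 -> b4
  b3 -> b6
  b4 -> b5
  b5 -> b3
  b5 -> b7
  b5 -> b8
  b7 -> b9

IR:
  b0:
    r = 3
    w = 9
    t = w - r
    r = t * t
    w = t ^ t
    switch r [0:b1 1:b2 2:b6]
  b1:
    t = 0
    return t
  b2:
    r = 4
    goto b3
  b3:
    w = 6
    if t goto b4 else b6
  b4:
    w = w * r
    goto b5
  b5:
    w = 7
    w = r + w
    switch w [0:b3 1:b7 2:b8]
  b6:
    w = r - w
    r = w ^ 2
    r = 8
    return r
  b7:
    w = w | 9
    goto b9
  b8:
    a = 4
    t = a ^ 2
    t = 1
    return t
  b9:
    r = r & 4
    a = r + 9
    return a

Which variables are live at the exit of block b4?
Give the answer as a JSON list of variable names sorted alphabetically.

Answer: ["r", "t"]

Derivation:
Per-block:
  b0: {r,t,w} / ∅
  b1: {t} / ∅
  b2: {r} / ∅
  b3: {w} / {t}
  b4: {w} / {r,w}
  b5: {w} / {r}
  b6: {r,w} / {r,w}
  b7: {w} / {w}
  b8: {a,t} / ∅
  b9: {a,r} / {r}

Backward fixpoint:
  b0 li=∅ lo={r,t,w}
  b1 li=∅ lo=∅
  b2 li={t} lo={r,t}
  b3 li={r,t} lo={r,t,w}
  b4 li={r,t,w} lo={r,t}
  b5 li={r,t} lo={r,t,w}
  b6 li={r,w} lo=∅
  b7 li={r,w} lo={r}
  b8 li=∅ lo=∅
  b9 li={r} lo=∅

live-out(b4) = ["r", "t"]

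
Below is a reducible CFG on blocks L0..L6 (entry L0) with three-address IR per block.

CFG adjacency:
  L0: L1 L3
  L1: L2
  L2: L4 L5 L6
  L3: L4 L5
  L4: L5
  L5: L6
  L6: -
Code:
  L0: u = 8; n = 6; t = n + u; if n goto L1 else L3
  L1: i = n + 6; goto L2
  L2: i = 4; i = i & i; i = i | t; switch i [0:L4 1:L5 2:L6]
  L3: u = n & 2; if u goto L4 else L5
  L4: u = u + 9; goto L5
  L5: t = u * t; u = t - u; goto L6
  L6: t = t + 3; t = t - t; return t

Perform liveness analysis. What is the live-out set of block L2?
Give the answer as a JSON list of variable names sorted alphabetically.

Answer: ["t", "u"]

Analysis:
def/use:
  L0 def {n,t,u} use ∅
  L1 def {i} use {n}
  L2 def {i} use {t}
  L3 def {u} use {n}
  L4 def {u} use {u}
  L5 def {t,u} use {t,u}
  L6 def {t} use {t}

Live sets:
  L0 li=∅ lo={n,t,u}
  L1 li={n,t,u} lo={t,u}
  L2 li={t,u} lo={t,u}
  L3 li={n,t} lo={t,u}
  L4 li={t,u} lo={t,u}
  L5 li={t,u} lo={t}
  L6 li={t} lo=∅

live-out(L2) = ["t", "u"]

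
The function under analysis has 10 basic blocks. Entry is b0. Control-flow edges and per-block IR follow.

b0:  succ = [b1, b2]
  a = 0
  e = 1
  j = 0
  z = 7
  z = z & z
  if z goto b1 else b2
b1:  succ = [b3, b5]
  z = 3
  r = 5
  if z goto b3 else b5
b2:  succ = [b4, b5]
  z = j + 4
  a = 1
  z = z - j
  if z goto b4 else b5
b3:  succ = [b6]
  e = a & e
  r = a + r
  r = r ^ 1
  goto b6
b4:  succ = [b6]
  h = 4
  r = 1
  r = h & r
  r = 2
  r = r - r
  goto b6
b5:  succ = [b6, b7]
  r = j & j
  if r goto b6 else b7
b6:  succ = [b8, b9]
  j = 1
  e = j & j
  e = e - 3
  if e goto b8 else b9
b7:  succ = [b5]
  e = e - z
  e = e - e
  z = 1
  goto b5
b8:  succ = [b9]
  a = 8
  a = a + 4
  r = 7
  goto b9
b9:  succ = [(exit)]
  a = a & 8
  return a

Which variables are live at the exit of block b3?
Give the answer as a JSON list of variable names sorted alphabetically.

def/use:
  b0 def {a,e,j,z} use ∅
  b1 def {r,z} use ∅
  b2 def {a,z} use {j}
  b3 def {e,r} use {a,e,r}
  b4 def {h,r} use ∅
  b5 def {r} use {j}
  b6 def {e,j} use ∅
  b7 def {e,z} use {e,z}
  b8 def {a,r} use ∅
  b9 def {a} use {a}

Live sets:
  b0: in=∅ out={a,e,j}
  b1: in={a,e,j} out={a,e,j,r,z}
  b2: in={e,j} out={a,e,j,z}
  b3: in={a,e,r} out={a}
  b4: in={a} out={a}
  b5: in={a,e,j,z} out={a,e,j,z}
  b6: in={a} out={a}
  b7: in={a,e,j,z} out={a,e,j,z}
  b8: in=∅ out={a}
  b9: in={a} out=∅

live-out(b3) = ["a"]

Answer: ["a"]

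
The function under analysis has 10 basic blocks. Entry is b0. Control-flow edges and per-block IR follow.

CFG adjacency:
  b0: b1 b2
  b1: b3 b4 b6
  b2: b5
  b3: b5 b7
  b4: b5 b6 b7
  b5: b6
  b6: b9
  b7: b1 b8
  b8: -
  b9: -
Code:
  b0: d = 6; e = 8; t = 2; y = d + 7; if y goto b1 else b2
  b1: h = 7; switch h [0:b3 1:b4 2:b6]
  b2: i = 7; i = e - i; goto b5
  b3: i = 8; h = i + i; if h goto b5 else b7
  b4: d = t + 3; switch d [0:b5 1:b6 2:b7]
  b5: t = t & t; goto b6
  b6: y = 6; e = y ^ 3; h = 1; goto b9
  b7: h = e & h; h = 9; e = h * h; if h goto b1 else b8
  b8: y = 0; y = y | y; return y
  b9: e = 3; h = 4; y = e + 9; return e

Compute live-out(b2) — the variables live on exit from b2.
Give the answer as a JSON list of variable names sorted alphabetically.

def/use:
  b0: {d,e,t,y} / ∅
  b1: {h} / ∅
  b2: {i} / {e}
  b3: {h,i} / ∅
  b4: {d} / {t}
  b5: {t} / {t}
  b6: {e,h,y} / ∅
  b7: {e,h} / {e,h}
  b8: {y} / ∅
  b9: {e,h,y} / ∅

Liveness:
  b0 li=∅ lo={e,t}
  b1 li={e,t} lo={e,h,t}
  b2 li={e,t} lo={t}
  b3 li={e,t} lo={e,h,t}
  b4 li={e,h,t} lo={e,h,t}
  b5 li={t} lo=∅
  b6 li=∅ lo=∅
  b7 li={e,h,t} lo={e,t}
  b8 li=∅ lo=∅
  b9 li=∅ lo=∅

live-out(b2) = ["t"]

Answer: ["t"]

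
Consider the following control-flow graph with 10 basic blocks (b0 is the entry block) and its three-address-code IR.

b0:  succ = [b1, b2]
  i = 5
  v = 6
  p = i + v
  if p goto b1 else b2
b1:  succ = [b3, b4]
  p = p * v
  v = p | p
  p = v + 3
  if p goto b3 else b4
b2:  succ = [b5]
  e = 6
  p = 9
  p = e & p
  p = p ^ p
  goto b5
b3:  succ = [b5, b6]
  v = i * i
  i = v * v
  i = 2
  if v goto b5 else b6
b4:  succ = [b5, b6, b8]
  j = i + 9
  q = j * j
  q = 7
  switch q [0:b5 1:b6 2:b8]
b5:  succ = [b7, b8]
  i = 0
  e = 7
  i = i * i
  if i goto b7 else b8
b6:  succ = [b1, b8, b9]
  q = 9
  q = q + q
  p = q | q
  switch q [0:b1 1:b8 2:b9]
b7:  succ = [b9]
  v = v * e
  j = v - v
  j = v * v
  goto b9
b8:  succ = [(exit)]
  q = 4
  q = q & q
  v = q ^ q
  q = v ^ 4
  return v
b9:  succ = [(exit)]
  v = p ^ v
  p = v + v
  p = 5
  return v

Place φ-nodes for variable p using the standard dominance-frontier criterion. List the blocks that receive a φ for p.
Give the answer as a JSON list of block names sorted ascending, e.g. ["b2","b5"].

idom tree: b1←b0 b2←b0 b3←b1 b4←b1 b5←b0 b6←b1 b7←b5 b8←b0 b9←b0
Join-block Dom:
  b1: preds {b0,b6}: {b0} ∩ {b0,b1,b6} = {b0}; idom=b0
  b5: preds {b2,b3,b4}: {b0,b2} ∩ {b0,b1,b3} ∩ {b0,b1,b4} = {b0}; idom=b0
  b6: preds {b3,b4}: {b0,b1,b3} ∩ {b0,b1,b4} = {b0,b1}; idom=b1
  b8: preds {b4,b5,b6}: {b0,b1,b4} ∩ {b0,b5} ∩ {b0,b1,b6} = {b0}; idom=b0
  b9: preds {b6,b7}: {b0,b1,b6} ∩ {b0,b5,b7} = {b0}; idom=b0

Frontier:
  join b1 pred b0: · stop@b0
  join b1 pred b6: b6→b1 stop@b0
  join b5 pred b2: b2 stop@b0
  join b5 pred b3: b3→b1 stop@b0
  join b5 pred b4: b4→b1 stop@b0
  join b6 pred b3: b3 stop@b1
  join b6 pred b4: b4 stop@b1
  join b8 pred b4: b4→b1 stop@b0
  join b8 pred b5: b5 stop@b0
  join b8 pred b6: b6→b1 stop@b0
  join b9 pred b6: b6→b1 stop@b0
  join b9 pred b7: b7→b5 stop@b0
  b0: DF=∅
  b1: DF={b1,b5,b8,b9}
  b2: DF={b5}
  b3: DF={b5,b6}
  b4: DF={b5,b6,b8}
  b5: DF={b8,b9}
  b6: DF={b1,b8,b9}
  b7: DF={b9}
  b8: DF=∅
  b9: DF=∅

φ for p: defs {b0,b1,b2,b6,b9}
  DF⁺ = {b1,b5,b8,b9}

Answer: ["b1", "b5", "b8", "b9"]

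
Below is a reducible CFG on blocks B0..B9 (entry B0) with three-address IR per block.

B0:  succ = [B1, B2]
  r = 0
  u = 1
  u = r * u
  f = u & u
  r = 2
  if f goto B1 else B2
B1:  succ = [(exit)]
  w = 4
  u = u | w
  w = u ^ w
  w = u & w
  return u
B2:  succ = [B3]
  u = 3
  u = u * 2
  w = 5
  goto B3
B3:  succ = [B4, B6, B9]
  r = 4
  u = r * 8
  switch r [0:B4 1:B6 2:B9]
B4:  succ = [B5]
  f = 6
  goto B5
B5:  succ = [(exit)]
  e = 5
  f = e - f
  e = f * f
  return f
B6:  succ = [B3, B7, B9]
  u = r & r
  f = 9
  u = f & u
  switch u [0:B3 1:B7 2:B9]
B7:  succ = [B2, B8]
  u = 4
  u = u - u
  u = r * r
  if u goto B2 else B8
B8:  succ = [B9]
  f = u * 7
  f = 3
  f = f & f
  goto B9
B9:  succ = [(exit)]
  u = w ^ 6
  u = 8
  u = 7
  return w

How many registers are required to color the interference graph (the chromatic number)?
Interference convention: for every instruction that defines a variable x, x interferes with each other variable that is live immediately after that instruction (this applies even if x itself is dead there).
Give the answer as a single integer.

Answer: 4

Working:
Block summaries:
  B0: def={f,r,u} ue=∅
  B1: def={u,w} ue={u}
  B2: def={u,w} ue=∅
  B3: def={r,u} ue=∅
  B4: def={f} ue=∅
  B5: def={e,f} ue={f}
  B6: def={f,u} ue={r}
  B7: def={u} ue={r}
  B8: def={f} ue={u}
  B9: def={u} ue={w}

Backward fixpoint:
  B0 li=∅ lo={u}
  B1 li={u} lo=∅
  B2 li=∅ lo={w}
  B3 li={w} lo={r,w}
  B4 li=∅ lo={f}
  B5 li={f} lo=∅
  B6 li={r,w} lo={r,w}
  B7 li={r,w} lo={u,w}
  B8 li={u,w} lo={w}
  B9 li={w} lo=∅

Interfere edges:
  e — {f}
  f — {e,r,u,w}
  r — {f,u,w}
  u — {f,r,w}
  w — {f,r,u}

Registers:
  clique {f,r,u,w} ⇒ need ≥ 4
  4-colouring: r0={f}  r1={e,r}  r2={u}  r3={w}
  χ = 4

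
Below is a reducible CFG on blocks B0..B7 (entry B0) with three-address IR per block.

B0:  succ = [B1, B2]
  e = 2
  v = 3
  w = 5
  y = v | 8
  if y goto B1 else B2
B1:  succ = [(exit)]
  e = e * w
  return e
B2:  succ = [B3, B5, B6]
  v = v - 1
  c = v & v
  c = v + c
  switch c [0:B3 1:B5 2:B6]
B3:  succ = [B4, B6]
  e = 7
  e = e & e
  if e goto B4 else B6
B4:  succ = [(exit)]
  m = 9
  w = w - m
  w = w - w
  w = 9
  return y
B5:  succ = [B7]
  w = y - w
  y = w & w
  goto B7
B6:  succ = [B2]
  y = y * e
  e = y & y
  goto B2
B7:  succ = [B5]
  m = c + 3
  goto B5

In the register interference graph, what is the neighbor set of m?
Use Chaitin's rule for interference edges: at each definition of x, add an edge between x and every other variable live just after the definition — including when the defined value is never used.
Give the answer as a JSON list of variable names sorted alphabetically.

Answer: ["c", "w", "y"]

Derivation:
Block summaries:
  B0: {e,v,w,y} / ∅
  B1: {e} / {e,w}
  B2: {c,v} / {v}
  B3: {e} / ∅
  B4: {m,w} / {w,y}
  B5: {w,y} / {w,y}
  B6: {e,y} / {e,y}
  B7: {m} / {c}

Liveness:
  B0: in=∅ out={e,v,w,y}
  B1: in={e,w} out=∅
  B2: in={e,v,w,y} out={c,e,v,w,y}
  B3: in={v,w,y} out={e,v,w,y}
  B4: in={w,y} out=∅
  B5: in={c,w,y} out={c,w,y}
  B6: in={e,v,w,y} out={e,v,w,y}
  B7: in={c,w,y} out={c,w,y}

Interference:
  c↔{e,m,v,w,y}
  e↔{c,v,w,y}
  m↔{c,w,y}
  v↔{c,e,w,y}
  w↔{c,e,m,v,y}
  y↔{c,e,m,v,w}

N(m) = ["c", "w", "y"]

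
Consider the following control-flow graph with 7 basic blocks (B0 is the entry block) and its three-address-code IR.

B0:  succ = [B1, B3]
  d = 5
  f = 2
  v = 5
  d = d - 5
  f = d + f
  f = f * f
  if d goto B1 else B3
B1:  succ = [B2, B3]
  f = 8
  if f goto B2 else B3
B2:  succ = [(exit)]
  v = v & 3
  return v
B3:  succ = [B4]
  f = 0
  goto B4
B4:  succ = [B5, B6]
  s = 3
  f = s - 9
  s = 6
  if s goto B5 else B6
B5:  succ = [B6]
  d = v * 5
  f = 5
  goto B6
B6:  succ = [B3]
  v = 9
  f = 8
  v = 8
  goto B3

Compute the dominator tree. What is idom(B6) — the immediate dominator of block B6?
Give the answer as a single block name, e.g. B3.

Answer: B4

Derivation:
idom tree: B1←B0 B2←B1 B3←B0 B4←B3 B5←B4 B6←B4
Join-block Dom:
  B3: preds {B0,B1,B6}: {B0} ∩ {B0,B1} ∩ {B0,B3,B4,B6} = {B0}; idom=B0
  B6: preds {B4,B5}: {B0,B3,B4} ∩ {B0,B3,B4,B5} = {B0,B3,B4}; idom=B4

idom(B6) = B4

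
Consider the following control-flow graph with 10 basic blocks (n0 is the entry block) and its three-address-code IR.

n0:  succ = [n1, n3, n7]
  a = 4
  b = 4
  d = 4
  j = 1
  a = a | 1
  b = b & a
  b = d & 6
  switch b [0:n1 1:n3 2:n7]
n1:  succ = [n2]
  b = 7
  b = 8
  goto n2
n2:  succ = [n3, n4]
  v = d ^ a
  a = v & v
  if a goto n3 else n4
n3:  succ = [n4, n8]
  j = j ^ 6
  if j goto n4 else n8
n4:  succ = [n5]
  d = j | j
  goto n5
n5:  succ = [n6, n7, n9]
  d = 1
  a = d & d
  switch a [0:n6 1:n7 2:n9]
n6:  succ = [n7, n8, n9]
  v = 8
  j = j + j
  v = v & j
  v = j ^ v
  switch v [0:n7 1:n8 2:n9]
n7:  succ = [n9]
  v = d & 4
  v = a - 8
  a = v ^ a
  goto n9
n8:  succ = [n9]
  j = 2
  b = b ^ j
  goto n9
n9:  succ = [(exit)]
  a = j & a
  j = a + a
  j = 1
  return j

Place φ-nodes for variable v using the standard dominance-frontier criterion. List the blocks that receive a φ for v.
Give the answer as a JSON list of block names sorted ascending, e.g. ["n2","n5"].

Answer: ["n3", "n4", "n7", "n8", "n9"]

Working:
idom tree: n1←n0 n2←n1 n3←n0 n4←n0 n5←n4 n6←n5 n7←n0 n8←n0 n9←n0
Dom∩ at merges:
  n3: preds {n0,n2}: {n0} ∩ {n0,n1,n2} = {n0}; idom=n0
  n4: preds {n2,n3}: {n0,n1,n2} ∩ {n0,n3} = {n0}; idom=n0
  n7: preds {n0,n5,n6}: {n0} ∩ {n0,n4,n5} ∩ {n0,n4,n5,n6} = {n0}; idom=n0
  n8: preds {n3,n6}: {n0,n3} ∩ {n0,n4,n5,n6} = {n0}; idom=n0
  n9: preds {n5,n6,n7,n8}: {n0,n4,n5} ∩ {n0,n4,n5,n6} ∩ {n0,n7} ∩ {n0,n8} = {n0}; idom=n0

DF derivation:
  n3←n0: walk · to n0
  n3←n2: walk n2→n1 to n0
  n4←n2: walk n2→n1 to n0
  n4←n3: walk n3 to n0
  n7←n0: walk · to n0
  n7←n5: walk n5→n4 to n0
  n7←n6: walk n6→n5→n4 to n0
  n8←n3: walk n3 to n0
  n8←n6: walk n6→n5→n4 to n0
  n9←n5: walk n5→n4 to n0
  n9←n6: walk n6→n5→n4 to n0
  n9←n7: walk n7 to n0
  n9←n8: walk n8 to n0
  DF(n0)=∅
  DF(n1)={n3,n4}
  DF(n2)={n3,n4}
  DF(n3)={n4,n8}
  DF(n4)={n7,n8,n9}
  DF(n5)={n7,n8,n9}
  DF(n6)={n7,n8,n9}
  DF(n7)={n9}
  DF(n8)={n9}
  DF(n9)=∅

φ for v: defs {n2,n6,n7}
  DF⁺ = {n3,n4,n7,n8,n9}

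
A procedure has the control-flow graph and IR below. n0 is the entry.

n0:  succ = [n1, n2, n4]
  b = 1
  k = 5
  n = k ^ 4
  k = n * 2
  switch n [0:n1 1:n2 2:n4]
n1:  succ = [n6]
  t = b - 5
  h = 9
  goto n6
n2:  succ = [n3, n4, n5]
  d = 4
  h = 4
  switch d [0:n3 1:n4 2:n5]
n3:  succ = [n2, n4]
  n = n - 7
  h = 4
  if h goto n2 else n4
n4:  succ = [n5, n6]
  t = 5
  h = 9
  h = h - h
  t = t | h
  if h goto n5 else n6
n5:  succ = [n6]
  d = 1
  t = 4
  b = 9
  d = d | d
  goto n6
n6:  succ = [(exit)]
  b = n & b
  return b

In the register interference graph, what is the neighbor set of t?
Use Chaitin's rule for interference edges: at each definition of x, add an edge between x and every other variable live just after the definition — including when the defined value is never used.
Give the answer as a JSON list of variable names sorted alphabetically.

Block summaries:
  n0: def={b,k,n} ue=∅
  n1: def={h,t} ue={b}
  n2: def={d,h} ue=∅
  n3: def={h,n} ue={n}
  n4: def={h,t} ue=∅
  n5: def={b,d,t} ue=∅
  n6: def={b} ue={b,n}

Backward fixpoint:
  n0 li=∅ lo={b,n}
  n1 li={b,n} lo={b,n}
  n2 li={b,n} lo={b,n}
  n3 li={b,n} lo={b,n}
  n4 li={b,n} lo={b,n}
  n5 li={n} lo={b,n}
  n6 li={b,n} lo=∅

Interfere edges:
  b: {d,h,k,n,t}
  d: {b,h,n,t}
  h: {b,d,n,t}
  k: {b,n}
  n: {b,d,h,k,t}
  t: {b,d,h,n}

N(t) = ["b", "d", "h", "n"]

Answer: ["b", "d", "h", "n"]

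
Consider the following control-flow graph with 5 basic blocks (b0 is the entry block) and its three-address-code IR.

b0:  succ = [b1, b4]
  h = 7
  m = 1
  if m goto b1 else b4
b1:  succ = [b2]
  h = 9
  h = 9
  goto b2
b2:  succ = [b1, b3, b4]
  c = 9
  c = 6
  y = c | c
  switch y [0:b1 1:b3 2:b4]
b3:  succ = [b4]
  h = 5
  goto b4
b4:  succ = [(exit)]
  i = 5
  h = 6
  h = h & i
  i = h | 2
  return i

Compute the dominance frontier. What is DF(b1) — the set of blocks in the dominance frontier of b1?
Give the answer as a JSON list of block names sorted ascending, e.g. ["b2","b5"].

idom tree: b1←b0 b2←b1 b3←b2 b4←b0
Dom at joins:
  b1: preds {b0,b2}: {b0} ∩ {b0,b1,b2} = {b0}; idom=b0
  b4: preds {b0,b2,b3}: {b0} ∩ {b0,b1,b2} ∩ {b0,b1,b2,b3} = {b0}; idom=b0

Frontier:
  b1←b0: walk · to b0
  b1←b2: walk b2→b1 to b0
  b4←b0: walk · to b0
  b4←b2: walk b2→b1 to b0
  b4←b3: walk b3→b2→b1 to b0
  b0 → ∅
  b1 → {b1,b4}
  b2 → {b1,b4}
  b3 → {b4}
  b4 → ∅

DF(b1) = ["b1", "b4"]

Answer: ["b1", "b4"]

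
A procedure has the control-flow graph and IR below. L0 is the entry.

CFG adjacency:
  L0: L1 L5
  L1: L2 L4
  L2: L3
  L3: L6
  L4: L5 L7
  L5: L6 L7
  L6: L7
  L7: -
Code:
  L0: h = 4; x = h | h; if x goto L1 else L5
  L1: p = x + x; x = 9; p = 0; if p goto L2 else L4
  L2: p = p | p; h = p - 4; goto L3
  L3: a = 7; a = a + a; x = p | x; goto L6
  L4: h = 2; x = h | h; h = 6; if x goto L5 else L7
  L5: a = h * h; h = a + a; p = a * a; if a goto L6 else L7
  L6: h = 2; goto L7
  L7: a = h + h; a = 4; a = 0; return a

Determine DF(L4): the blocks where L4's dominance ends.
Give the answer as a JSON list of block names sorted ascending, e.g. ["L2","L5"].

Answer: ["L5", "L7"]

Derivation:
idom tree: L1←L0 L2←L1 L3←L2 L4←L1 L5←L0 L6←L0 L7←L0
Dom∩ at merges:
  L5: preds {L0,L4}: {L0} ∩ {L0,L1,L4} = {L0}; idom=L0
  L6: preds {L3,L5}: {L0,L1,L2,L3} ∩ {L0,L5} = {L0}; idom=L0
  L7: preds {L4,L5,L6}: {L0,L1,L4} ∩ {L0,L5} ∩ {L0,L6} = {L0}; idom=L0

DF derivation:
  L5←L0: walk · to L0
  L5←L4: walk L4→L1 to L0
  L6←L3: walk L3→L2→L1 to L0
  L6←L5: walk L5 to L0
  L7←L4: walk L4→L1 to L0
  L7←L5: walk L5 to L0
  L7←L6: walk L6 to L0
  DF(L0)=∅
  DF(L1)={L5,L6,L7}
  DF(L2)={L6}
  DF(L3)={L6}
  DF(L4)={L5,L7}
  DF(L5)={L6,L7}
  DF(L6)={L7}
  DF(L7)=∅

DF(L4) = ["L5", "L7"]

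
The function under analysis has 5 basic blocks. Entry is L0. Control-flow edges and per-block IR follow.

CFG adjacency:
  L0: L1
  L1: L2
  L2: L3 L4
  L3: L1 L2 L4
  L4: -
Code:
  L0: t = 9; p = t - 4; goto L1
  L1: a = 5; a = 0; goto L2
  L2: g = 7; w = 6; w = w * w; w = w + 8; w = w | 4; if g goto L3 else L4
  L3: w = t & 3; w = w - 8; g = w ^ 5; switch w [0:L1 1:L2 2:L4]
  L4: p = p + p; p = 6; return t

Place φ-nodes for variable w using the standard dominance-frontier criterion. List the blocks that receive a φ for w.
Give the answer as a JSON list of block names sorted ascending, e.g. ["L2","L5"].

idom tree: L1←L0 L2←L1 L3←L2 L4←L2
Dom at joins:
  L1: preds {L0,L3}: {L0} ∩ {L0,L1,L2,L3} = {L0}; idom=L0
  L2: preds {L1,L3}: {L0,L1} ∩ {L0,L1,L2,L3} = {L0,L1}; idom=L1
  L4: preds {L2,L3}: {L0,L1,L2} ∩ {L0,L1,L2,L3} = {L0,L1,L2}; idom=L2

Frontier:
  join L1 pred L0: · stop@L0
  join L1 pred L3: L3→L2→L1 stop@L0
  join L2 pred L1: · stop@L1
  join L2 pred L3: L3→L2 stop@L1
  join L4 pred L2: · stop@L2
  join L4 pred L3: L3 stop@L2
  L0 → ∅
  L1 → {L1}
  L2 → {L1,L2}
  L3 → {L1,L2,L4}
  L4 → ∅

φ for w: defs {L2,L3}
  DF⁺ = {L1,L2,L4}

Answer: ["L1", "L2", "L4"]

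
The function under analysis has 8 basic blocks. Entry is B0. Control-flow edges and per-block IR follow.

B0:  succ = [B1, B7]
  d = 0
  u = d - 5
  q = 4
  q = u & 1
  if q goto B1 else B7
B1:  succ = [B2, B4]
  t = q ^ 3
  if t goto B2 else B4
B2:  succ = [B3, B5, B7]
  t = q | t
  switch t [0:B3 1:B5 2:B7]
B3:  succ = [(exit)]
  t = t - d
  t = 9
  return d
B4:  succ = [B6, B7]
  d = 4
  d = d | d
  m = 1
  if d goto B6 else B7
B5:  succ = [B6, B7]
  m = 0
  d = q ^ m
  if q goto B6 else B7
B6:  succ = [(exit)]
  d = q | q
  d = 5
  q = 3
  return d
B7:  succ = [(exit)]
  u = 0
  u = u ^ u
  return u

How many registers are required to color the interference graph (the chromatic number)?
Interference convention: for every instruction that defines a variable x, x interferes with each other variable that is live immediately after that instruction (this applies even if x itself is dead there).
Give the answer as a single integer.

Per-block:
  B0: {d,q,u} / ∅
  B1: {t} / {q}
  B2: {t} / {q,t}
  B3: {t} / {d,t}
  B4: {d,m} / ∅
  B5: {d,m} / {q}
  B6: {d,q} / {q}
  B7: {u} / ∅

Backward fixpoint:
  B0 li=∅ lo={d,q}
  B1 li={d,q} lo={d,q,t}
  B2 li={d,q,t} lo={d,q,t}
  B3 li={d,t} lo=∅
  B4 li={q} lo={q}
  B5 li={q} lo={q}
  B6 li={q} lo=∅
  B7 li=∅ lo=∅

Interfere edges:
  d: {m,q,t,u}
  m: {d,q}
  q: {d,m,t,u}
  t: {d,q}
  u: {d,q}

Colouring:
  {d,m,q} pairwise interfere (3-clique) ⇒ χ ≥ 3
  3-colouring: R0={d}  R1={q}  R2={m,t,u}
  χ = 3

Answer: 3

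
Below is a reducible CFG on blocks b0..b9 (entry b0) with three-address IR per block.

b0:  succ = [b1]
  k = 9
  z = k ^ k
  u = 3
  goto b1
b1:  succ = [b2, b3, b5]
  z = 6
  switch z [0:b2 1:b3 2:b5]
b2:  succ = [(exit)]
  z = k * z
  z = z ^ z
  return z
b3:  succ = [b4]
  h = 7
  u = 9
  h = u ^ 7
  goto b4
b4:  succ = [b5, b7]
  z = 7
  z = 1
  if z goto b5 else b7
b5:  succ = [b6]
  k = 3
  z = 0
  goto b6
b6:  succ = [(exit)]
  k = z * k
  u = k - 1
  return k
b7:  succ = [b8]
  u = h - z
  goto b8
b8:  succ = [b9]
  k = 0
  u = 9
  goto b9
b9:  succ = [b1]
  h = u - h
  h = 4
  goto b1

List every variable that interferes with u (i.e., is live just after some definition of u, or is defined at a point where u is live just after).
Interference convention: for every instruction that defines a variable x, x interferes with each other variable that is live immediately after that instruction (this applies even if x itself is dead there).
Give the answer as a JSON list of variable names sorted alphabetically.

Block summaries:
  b0 def {k,u,z} use ∅
  b1 def {z} use ∅
  b2 def {z} use {k,z}
  b3 def {h,u} use ∅
  b4 def {z} use ∅
  b5 def {k,z} use ∅
  b6 def {k,u} use {k,z}
  b7 def {u} use {h,z}
  b8 def {k,u} use ∅
  b9 def {h} use {h,u}

Live sets:
  b0 li=∅ lo={k}
  b1 li={k} lo={k,z}
  b2 li={k,z} lo=∅
  b3 li=∅ lo={h}
  b4 li={h} lo={h,z}
  b5 li=∅ lo={k,z}
  b6 li={k,z} lo=∅
  b7 li={h,z} lo={h}
  b8 li={h} lo={h,k,u}
  b9 li={h,k,u} lo={k}

Conflict graph:
  h — {k,u,z}
  k — {h,u,z}
  u — {h,k}
  z — {h,k}

N(u) = ["h", "k"]

Answer: ["h", "k"]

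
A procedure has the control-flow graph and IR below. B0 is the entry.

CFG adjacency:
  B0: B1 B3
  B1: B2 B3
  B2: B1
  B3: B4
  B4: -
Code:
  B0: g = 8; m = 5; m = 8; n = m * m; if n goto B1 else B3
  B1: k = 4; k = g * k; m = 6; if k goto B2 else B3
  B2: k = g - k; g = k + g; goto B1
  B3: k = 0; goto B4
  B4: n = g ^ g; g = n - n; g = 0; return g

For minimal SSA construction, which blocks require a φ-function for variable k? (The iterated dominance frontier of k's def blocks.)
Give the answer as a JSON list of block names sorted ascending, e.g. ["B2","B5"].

Answer: ["B1", "B3"]

Analysis:
idom tree: B1←B0 B2←B1 B3←B0 B4←B3
Dom∩ at merges:
  B1: preds {B0,B2}: {B0} ∩ {B0,B1,B2} = {B0}; idom=B0
  B3: preds {B0,B1}: {B0} ∩ {B0,B1} = {B0}; idom=B0

DF derivation:
  B1←B0: walk · to B0
  B1←B2: walk B2→B1 to B0
  B3←B0: walk · to B0
  B3←B1: walk B1 to B0
  B0: DF=∅
  B1: DF={B1,B3}
  B2: DF={B1}
  B3: DF=∅
  B4: DF=∅

φ for k: defs {B1,B2,B3}
  DF⁺ = {B1,B3}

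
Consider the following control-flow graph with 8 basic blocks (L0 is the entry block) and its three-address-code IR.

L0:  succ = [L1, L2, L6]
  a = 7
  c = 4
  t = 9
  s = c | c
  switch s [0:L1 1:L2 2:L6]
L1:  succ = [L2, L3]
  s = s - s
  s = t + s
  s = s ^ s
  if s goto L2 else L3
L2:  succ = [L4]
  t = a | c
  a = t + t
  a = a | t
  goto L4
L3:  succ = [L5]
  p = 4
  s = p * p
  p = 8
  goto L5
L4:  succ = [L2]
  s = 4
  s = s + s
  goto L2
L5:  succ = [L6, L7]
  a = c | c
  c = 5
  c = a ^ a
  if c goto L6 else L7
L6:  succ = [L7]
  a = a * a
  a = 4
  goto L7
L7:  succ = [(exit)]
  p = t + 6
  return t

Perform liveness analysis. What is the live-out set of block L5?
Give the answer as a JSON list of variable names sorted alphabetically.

Answer: ["a", "t"]

Derivation:
Block summaries:
  L0: def={a,c,s,t} ue=∅
  L1: def={s} ue={s,t}
  L2: def={a,t} ue={a,c}
  L3: def={p,s} ue=∅
  L4: def={s} ue=∅
  L5: def={a,c} ue={c}
  L6: def={a} ue={a}
  L7: def={p} ue={t}

Live sets:
  L0 li=∅ lo={a,c,s,t}
  L1 li={a,c,s,t} lo={a,c,t}
  L2 li={a,c} lo={a,c}
  L3 li={c,t} lo={c,t}
  L4 li={a,c} lo={a,c}
  L5 li={c,t} lo={a,t}
  L6 li={a,t} lo={t}
  L7 li={t} lo=∅

live-out(L5) = ["a", "t"]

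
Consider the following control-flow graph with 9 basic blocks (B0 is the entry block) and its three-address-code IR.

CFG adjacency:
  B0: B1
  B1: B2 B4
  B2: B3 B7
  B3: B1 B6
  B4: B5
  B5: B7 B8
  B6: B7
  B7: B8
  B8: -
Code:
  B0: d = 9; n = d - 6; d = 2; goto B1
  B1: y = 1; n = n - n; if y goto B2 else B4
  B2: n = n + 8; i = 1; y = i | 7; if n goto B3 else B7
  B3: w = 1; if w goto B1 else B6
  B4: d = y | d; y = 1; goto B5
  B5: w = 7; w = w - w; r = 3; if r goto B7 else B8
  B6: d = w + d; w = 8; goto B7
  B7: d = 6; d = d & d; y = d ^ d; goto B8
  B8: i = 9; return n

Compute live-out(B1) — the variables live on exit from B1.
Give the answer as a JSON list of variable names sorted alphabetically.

Answer: ["d", "n", "y"]

Analysis:
Block summaries:
  B0: {d,n} / ∅
  B1: {n,y} / {n}
  B2: {i,n,y} / {n}
  B3: {w} / ∅
  B4: {d,y} / {d,y}
  B5: {r,w} / ∅
  B6: {d,w} / {d,w}
  B7: {d,y} / ∅
  B8: {i} / {n}

Live sets:
  live B0: ∅→{d,n}
  live B1: {d,n}→{d,n,y}
  live B2: {d,n}→{d,n}
  live B3: {d,n}→{d,n,w}
  live B4: {d,n,y}→{n}
  live B5: {n}→{n}
  live B6: {d,n,w}→{n}
  live B7: {n}→{n}
  live B8: {n}→∅

live-out(B1) = ["d", "n", "y"]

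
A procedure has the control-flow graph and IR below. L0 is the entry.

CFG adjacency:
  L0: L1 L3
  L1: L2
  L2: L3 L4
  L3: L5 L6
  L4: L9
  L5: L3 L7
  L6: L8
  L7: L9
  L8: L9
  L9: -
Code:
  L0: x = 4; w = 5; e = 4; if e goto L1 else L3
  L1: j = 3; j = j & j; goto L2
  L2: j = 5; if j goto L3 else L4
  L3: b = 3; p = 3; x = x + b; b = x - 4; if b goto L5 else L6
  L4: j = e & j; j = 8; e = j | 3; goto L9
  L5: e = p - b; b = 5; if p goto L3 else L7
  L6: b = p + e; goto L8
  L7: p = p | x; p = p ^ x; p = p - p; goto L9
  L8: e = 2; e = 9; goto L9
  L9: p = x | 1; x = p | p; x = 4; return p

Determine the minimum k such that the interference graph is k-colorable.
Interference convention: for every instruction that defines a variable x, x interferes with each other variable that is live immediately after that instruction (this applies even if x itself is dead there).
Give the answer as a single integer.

Block summaries:
  L0: {e,w,x} / ∅
  L1: {j} / ∅
  L2: {j} / ∅
  L3: {b,p,x} / {x}
  L4: {e,j} / {e,j}
  L5: {b,e} / {b,p}
  L6: {b} / {e,p}
  L7: {p} / {p,x}
  L8: {e} / ∅
  L9: {p,x} / {x}

Live sets:
  L0 li=∅ lo={e,x}
  L1 li={e,x} lo={e,x}
  L2 li={e,x} lo={e,j,x}
  L3 li={e,x} lo={b,e,p,x}
  L4 li={e,j,x} lo={x}
  L5 li={b,p,x} lo={e,p,x}
  L6 li={e,p,x} lo={x}
  L7 li={p,x} lo={x}
  L8 li={x} lo={x}
  L9 li={x} lo=∅

Interfere edges:
  b: {e,p,x}
  e: {b,j,p,x}
  j: {e,x}
  p: {b,e,x}
  w: {x}
  x: {b,e,j,p,w}

Colouring:
  clique {b,e,p,x} ⇒ need ≥ 4
  4-colouring: R0={x}  R1={e,w}  R2={b,j}  R3={p}
  χ = 4

Answer: 4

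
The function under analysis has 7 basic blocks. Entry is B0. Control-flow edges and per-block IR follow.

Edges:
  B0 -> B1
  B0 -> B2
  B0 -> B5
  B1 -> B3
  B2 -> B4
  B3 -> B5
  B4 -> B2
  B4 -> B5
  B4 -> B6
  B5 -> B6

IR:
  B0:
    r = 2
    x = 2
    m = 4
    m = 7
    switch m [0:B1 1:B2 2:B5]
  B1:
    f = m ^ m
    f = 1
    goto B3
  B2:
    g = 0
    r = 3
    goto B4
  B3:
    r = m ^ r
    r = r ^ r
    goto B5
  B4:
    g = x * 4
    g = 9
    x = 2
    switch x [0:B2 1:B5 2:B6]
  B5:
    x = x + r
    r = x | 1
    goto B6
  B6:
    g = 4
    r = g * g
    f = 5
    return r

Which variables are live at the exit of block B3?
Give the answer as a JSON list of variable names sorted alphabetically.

Per-block:
  B0: {m,r,x} / ∅
  B1: {f} / {m}
  B2: {g,r} / ∅
  B3: {r} / {m,r}
  B4: {g,x} / {x}
  B5: {r,x} / {r,x}
  B6: {f,g,r} / ∅

Backward fixpoint:
  live B0: ∅→{m,r,x}
  live B1: {m,r,x}→{m,r,x}
  live B2: {x}→{r,x}
  live B3: {m,r,x}→{r,x}
  live B4: {r,x}→{r,x}
  live B5: {r,x}→∅
  live B6: ∅→∅

live-out(B3) = ["r", "x"]

Answer: ["r", "x"]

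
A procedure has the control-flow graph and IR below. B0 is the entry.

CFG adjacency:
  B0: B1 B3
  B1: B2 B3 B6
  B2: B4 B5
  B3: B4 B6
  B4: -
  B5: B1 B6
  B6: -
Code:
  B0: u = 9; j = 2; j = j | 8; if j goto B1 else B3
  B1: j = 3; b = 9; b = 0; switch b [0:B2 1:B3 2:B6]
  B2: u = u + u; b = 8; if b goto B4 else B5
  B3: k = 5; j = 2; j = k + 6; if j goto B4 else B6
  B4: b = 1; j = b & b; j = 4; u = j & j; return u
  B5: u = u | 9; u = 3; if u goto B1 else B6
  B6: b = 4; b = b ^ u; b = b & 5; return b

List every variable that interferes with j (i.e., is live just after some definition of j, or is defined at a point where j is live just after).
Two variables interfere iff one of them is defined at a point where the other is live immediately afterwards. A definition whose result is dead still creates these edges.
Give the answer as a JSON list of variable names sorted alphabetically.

Per-block:
  B0 def {j,u} use ∅
  B1 def {b,j} use ∅
  B2 def {b,u} use {u}
  B3 def {j,k} use ∅
  B4 def {b,j,u} use ∅
  B5 def {u} use {u}
  B6 def {b} use {u}

Backward fixpoint:
  B0: in=∅ out={u}
  B1: in={u} out={u}
  B2: in={u} out={u}
  B3: in={u} out={u}
  B4: in=∅ out=∅
  B5: in={u} out={u}
  B6: in={u} out=∅

Interfere edges:
  b — {u}
  j — {k,u}
  k — {j,u}
  u — {b,j,k}

N(j) = ["k", "u"]

Answer: ["k", "u"]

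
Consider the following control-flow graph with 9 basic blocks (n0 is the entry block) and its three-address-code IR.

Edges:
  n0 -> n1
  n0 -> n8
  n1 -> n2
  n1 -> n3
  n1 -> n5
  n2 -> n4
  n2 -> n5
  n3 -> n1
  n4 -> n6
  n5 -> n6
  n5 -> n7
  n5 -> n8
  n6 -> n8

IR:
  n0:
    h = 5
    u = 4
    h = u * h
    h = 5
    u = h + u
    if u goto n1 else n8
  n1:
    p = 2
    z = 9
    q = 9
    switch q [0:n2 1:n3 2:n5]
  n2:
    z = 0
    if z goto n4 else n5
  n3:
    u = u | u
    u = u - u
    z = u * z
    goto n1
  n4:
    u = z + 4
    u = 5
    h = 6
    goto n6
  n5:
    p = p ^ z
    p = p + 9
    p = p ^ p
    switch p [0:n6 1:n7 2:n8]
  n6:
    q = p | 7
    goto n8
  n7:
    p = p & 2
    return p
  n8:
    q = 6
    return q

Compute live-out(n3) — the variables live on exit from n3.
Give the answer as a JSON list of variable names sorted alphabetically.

Block summaries:
  n0 def {h,u} use ∅
  n1 def {p,q,z} use ∅
  n2 def {z} use ∅
  n3 def {u,z} use {u,z}
  n4 def {h,u} use {z}
  n5 def {p} use {p,z}
  n6 def {q} use {p}
  n7 def {p} use {p}
  n8 def {q} use ∅

Liveness:
  n0: in=∅ out={u}
  n1: in={u} out={p,u,z}
  n2: in={p} out={p,z}
  n3: in={u,z} out={u}
  n4: in={p,z} out={p}
  n5: in={p,z} out={p}
  n6: in={p} out=∅
  n7: in={p} out=∅
  n8: in=∅ out=∅

live-out(n3) = ["u"]

Answer: ["u"]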